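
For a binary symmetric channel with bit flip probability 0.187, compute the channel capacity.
0.3048 bits

For a binary symmetric channel (BSC) with error probability p:
Capacity C = 1 - H(p) bits per symbol

where H(p) = -p log₂(p) - (1-p) log₂(1-p) is the binary entropy function.

H(0.187) = 0.6952 bits
C = 1 - 0.6952 = 0.3048 bits per symbol

This means we can reliably transmit up to 0.3048 bits of information per channel use.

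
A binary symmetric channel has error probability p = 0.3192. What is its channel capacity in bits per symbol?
0.0965 bits

For a binary symmetric channel (BSC) with error probability p:
Capacity C = 1 - H(p) bits per symbol

where H(p) = -p log₂(p) - (1-p) log₂(1-p) is the binary entropy function.

H(0.3192) = 0.9035 bits
C = 1 - 0.9035 = 0.0965 bits per symbol

This means we can reliably transmit up to 0.0965 bits of information per channel use.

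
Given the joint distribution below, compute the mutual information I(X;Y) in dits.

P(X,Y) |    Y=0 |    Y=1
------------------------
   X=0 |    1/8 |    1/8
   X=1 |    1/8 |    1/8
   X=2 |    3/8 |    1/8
0.0147 dits

Mutual information: I(X;Y) = H(X) + H(Y) - H(X,Y)

Marginals:
P(X) = (1/4, 1/4, 1/2), H(X) = 0.4515 dits
P(Y) = (5/8, 3/8), H(Y) = 0.2873 dits

Joint entropy: H(X,Y) = 0.7242 dits

I(X;Y) = 0.4515 + 0.2873 - 0.7242 = 0.0147 dits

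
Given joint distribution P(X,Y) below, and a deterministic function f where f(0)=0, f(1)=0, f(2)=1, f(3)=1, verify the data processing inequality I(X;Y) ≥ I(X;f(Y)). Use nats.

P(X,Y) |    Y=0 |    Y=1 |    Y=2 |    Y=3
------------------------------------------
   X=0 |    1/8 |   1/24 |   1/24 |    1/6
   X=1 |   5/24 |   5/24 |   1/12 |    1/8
I(X;Y) = 0.0497, I(X;f(Y)) = 0.0238, inequality holds: 0.0497 ≥ 0.0238

Data Processing Inequality: For any Markov chain X → Y → Z, we have I(X;Y) ≥ I(X;Z).

Here Z = f(Y) is a deterministic function of Y, forming X → Y → Z.

Original I(X;Y) = 0.0497 nats

After applying f:
P(X,Z) where Z=f(Y):
- P(X,Z=0) = P(X,Y=0) + P(X,Y=1)
- P(X,Z=1) = P(X,Y=2) + P(X,Y=3)

I(X;Z) = I(X;f(Y)) = 0.0238 nats

Verification: 0.0497 ≥ 0.0238 ✓

Information cannot be created by processing; the function f can only lose information about X.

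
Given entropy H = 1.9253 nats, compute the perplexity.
6.8572

Perplexity is e^H (or exp(H) for natural log).

H = 1.9253 nats
Perplexity = e^1.9253 = 6.8572

Interpretation: The model's uncertainty is equivalent to choosing uniformly among 6.9 options.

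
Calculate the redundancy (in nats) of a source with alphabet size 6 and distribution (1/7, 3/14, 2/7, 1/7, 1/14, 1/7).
0.0813 nats

Redundancy measures how far a source is from maximum entropy:
R = H_max - H(X)

Maximum entropy for 6 symbols: H_max = log_e(6) = 1.7918 nats
Actual entropy: H(X) = 1.7105 nats
Redundancy: R = 1.7918 - 1.7105 = 0.0813 nats

This redundancy represents potential for compression: the source could be compressed by 0.0813 nats per symbol.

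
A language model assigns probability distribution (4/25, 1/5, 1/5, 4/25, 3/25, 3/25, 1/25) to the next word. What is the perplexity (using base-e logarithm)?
6.4742

Perplexity is e^H (or exp(H) for natural log).

First, H = -Σ p log p = 1.8678 nats
Perplexity = e^1.8678 = 6.4742

Interpretation: The model's uncertainty is equivalent to choosing uniformly among 6.5 options.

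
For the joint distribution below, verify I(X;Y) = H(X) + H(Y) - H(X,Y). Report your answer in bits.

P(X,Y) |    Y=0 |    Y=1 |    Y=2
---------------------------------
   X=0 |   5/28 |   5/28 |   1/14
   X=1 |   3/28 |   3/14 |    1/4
I(X;Y) = 0.0764 bits

Mutual information has multiple equivalent forms:
- I(X;Y) = H(X) - H(X|Y)
- I(X;Y) = H(Y) - H(Y|X)
- I(X;Y) = H(X) + H(Y) - H(X,Y)

Computing all quantities:
H(X) = 0.9852, H(Y) = 1.5722, H(X,Y) = 2.4811
H(X|Y) = 0.9088, H(Y|X) = 1.4959

Verification:
H(X) - H(X|Y) = 0.9852 - 0.9088 = 0.0764
H(Y) - H(Y|X) = 1.5722 - 1.4959 = 0.0764
H(X) + H(Y) - H(X,Y) = 0.9852 + 1.5722 - 2.4811 = 0.0764

All forms give I(X;Y) = 0.0764 bits. ✓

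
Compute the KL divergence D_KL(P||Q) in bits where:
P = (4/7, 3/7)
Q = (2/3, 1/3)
0.0283 bits

KL divergence: D_KL(P||Q) = Σ p(x) log(p(x)/q(x))

Computing term by term:
  x=0: 4/7 × log_2[(4/7)/(2/3)] = 4/7 × -0.2224 = -0.1271
  x=1: 3/7 × log_2[(3/7)/(1/3)] = 3/7 × 0.3626 = 0.1554

D_KL(P||Q) = 0.0283 bits

Note: KL divergence is always non-negative and equals 0 iff P = Q.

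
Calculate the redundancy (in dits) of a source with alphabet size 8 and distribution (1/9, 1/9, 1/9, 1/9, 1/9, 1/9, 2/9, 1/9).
0.0157 dits

Redundancy measures how far a source is from maximum entropy:
R = H_max - H(X)

Maximum entropy for 8 symbols: H_max = log_10(8) = 0.9031 dits
Actual entropy: H(X) = 0.8873 dits
Redundancy: R = 0.9031 - 0.8873 = 0.0157 dits

This redundancy represents potential for compression: the source could be compressed by 0.0157 dits per symbol.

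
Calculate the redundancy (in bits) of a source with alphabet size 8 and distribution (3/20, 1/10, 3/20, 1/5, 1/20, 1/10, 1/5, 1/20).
0.1536 bits

Redundancy measures how far a source is from maximum entropy:
R = H_max - H(X)

Maximum entropy for 8 symbols: H_max = log_2(8) = 3.0000 bits
Actual entropy: H(X) = 2.8464 bits
Redundancy: R = 3.0000 - 2.8464 = 0.1536 bits

This redundancy represents potential for compression: the source could be compressed by 0.1536 bits per symbol.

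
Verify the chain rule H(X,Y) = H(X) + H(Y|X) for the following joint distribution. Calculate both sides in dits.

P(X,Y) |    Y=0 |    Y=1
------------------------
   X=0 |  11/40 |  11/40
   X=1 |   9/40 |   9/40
H(X,Y) = 0.5999, H(X) = 0.2989, H(Y|X) = 0.3010 (all in dits)

Chain rule: H(X,Y) = H(X) + H(Y|X)

Left side — joint entropy directly:
H(X,Y) = -Σ p(x,y) log p(x,y) = 0.5999 dits

Right side — compute H(Y|X) from the conditional distributions:
P(X) = (11/20, 9/20), so H(X) = 0.2989 dits
H(Y|X) = Σ_x P(X=x) · H(Y|X=x):
  P(Y|X=0) = (1/2, 1/2), H(Y|X=0) = 0.3010, weight P(X=0) = 11/20
  P(Y|X=1) = (1/2, 1/2), H(Y|X=1) = 0.3010, weight P(X=1) = 9/20
H(Y|X) = 0.3010 dits

H(X) + H(Y|X) = 0.2989 + 0.3010 = 0.5999 dits

Both sides equal 0.5999 dits. ✓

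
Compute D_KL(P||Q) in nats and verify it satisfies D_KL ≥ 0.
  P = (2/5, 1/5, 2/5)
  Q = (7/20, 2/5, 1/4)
0.1028 nats

KL divergence satisfies the Gibbs inequality: D_KL(P||Q) ≥ 0 for all distributions P, Q.

D_KL(P||Q) = Σ p(x) log(p(x)/q(x))
Term by term:
  x=0: 2/5 × log_e[(2/5)/(7/20)] = 0.0534
  x=1: 1/5 × log_e[(1/5)/(2/5)] = -0.1386
  x=2: 2/5 × log_e[(2/5)/(1/4)] = 0.1880
D_KL(P||Q) = 0.1028 nats

D_KL(P||Q) = 0.1028 ≥ 0 ✓

This non-negativity is a fundamental property: relative entropy cannot be negative because it measures how different Q is from P.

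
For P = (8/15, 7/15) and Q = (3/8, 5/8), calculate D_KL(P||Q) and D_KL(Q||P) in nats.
D_KL(P||Q) = 0.0515, D_KL(Q||P) = 0.0505

KL divergence is not symmetric: D_KL(P||Q) ≠ D_KL(Q||P) in general.

D_KL(P||Q) = 0.0515 nats
D_KL(Q||P) = 0.0505 nats

No, they are not equal!

This asymmetry is why KL divergence is not a true distance metric.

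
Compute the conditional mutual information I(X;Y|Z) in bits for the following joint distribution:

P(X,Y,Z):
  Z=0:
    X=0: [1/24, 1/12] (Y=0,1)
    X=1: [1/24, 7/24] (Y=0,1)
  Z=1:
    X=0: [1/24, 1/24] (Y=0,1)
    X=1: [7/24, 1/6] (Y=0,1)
0.0215 bits

Conditional mutual information: I(X;Y|Z) = H(X|Z) + H(Y|Z) - H(X,Y|Z)

H(Z) = 0.9950
H(X,Z) = 1.7179 → H(X|Z) = 0.7230
H(Y,Z) = 1.8292 → H(Y|Z) = 0.8342
H(X,Y,Z) = 2.5307 → H(X,Y|Z) = 1.5357

I(X;Y|Z) = 0.7230 + 0.8342 - 1.5357 = 0.0215 bits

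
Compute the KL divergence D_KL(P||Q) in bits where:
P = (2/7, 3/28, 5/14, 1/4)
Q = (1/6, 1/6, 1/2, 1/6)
0.1268 bits

KL divergence: D_KL(P||Q) = Σ p(x) log(p(x)/q(x))

Computing term by term:
  x=0: 2/7 × log_2[(2/7)/(1/6)] = 2/7 × 0.7776 = 0.2222
  x=1: 3/28 × log_2[(3/28)/(1/6)] = 3/28 × -0.6374 = -0.0683
  x=2: 5/14 × log_2[(5/14)/(1/2)] = 5/14 × -0.4854 = -0.1734
  x=3: 1/4 × log_2[(1/4)/(1/6)] = 1/4 × 0.5850 = 0.1462

D_KL(P||Q) = 0.1268 bits

Note: KL divergence is always non-negative and equals 0 iff P = Q.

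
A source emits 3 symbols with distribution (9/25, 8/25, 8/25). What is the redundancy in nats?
0.0016 nats

Redundancy measures how far a source is from maximum entropy:
R = H_max - H(X)

Maximum entropy for 3 symbols: H_max = log_e(3) = 1.0986 nats
Actual entropy: H(X) = 1.0970 nats
Redundancy: R = 1.0986 - 1.0970 = 0.0016 nats

This redundancy represents potential for compression: the source could be compressed by 0.0016 nats per symbol.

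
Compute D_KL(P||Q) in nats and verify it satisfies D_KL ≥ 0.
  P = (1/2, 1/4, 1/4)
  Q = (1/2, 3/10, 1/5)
0.0102 nats

KL divergence satisfies the Gibbs inequality: D_KL(P||Q) ≥ 0 for all distributions P, Q.

D_KL(P||Q) = Σ p(x) log(p(x)/q(x))
Term by term:
  x=0: 1/2 × log_e[(1/2)/(1/2)] = 0.0000
  x=1: 1/4 × log_e[(1/4)/(3/10)] = -0.0456
  x=2: 1/4 × log_e[(1/4)/(1/5)] = 0.0558
D_KL(P||Q) = 0.0102 nats

D_KL(P||Q) = 0.0102 ≥ 0 ✓

This non-negativity is a fundamental property: relative entropy cannot be negative because it measures how different Q is from P.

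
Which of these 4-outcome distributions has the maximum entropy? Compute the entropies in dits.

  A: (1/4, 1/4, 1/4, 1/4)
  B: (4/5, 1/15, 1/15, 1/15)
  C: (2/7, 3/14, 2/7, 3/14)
A

For a discrete distribution over n outcomes, entropy is maximized by the uniform distribution.

Computing entropies:
H(A) = 0.6021 dits
H(B) = 0.3127 dits
H(C) = 0.5976 dits

The uniform distribution (where all probabilities equal 1/4) achieves the maximum entropy of log_10(4) = 0.6021 dits.

Distribution A has the highest entropy.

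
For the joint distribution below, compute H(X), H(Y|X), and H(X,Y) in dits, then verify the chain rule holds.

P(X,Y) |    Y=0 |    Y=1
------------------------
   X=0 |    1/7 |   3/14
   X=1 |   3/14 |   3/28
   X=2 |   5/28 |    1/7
H(X,Y) = 0.7657, H(X) = 0.4766, H(Y|X) = 0.2891 (all in dits)

Chain rule: H(X,Y) = H(X) + H(Y|X)

Left side — joint entropy directly:
H(X,Y) = -Σ p(x,y) log p(x,y) = 0.7657 dits

Right side — compute H(Y|X) from the conditional distributions:
P(X) = (5/14, 9/28, 9/28), so H(X) = 0.4766 dits
H(Y|X) = Σ_x P(X=x) · H(Y|X=x):
  P(Y|X=0) = (2/5, 3/5), H(Y|X=0) = 0.2923, weight P(X=0) = 5/14
  P(Y|X=1) = (2/3, 1/3), H(Y|X=1) = 0.2764, weight P(X=1) = 9/28
  P(Y|X=2) = (5/9, 4/9), H(Y|X=2) = 0.2983, weight P(X=2) = 9/28
H(Y|X) = 0.2891 dits

H(X) + H(Y|X) = 0.4766 + 0.2891 = 0.7657 dits

Both sides equal 0.7657 dits. ✓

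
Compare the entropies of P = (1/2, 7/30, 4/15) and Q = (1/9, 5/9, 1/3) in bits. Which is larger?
P

Computing entropies in bits:
H(P) = 1.4984
H(Q) = 1.3516

Distribution P has higher entropy.

Intuition: The distribution closer to uniform (more spread out) has higher entropy.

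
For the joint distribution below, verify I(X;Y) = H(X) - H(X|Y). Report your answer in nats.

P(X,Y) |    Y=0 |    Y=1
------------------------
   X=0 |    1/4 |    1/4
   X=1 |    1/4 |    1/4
I(X;Y) = 0.0000 nats

Mutual information has multiple equivalent forms:
- I(X;Y) = H(X) - H(X|Y)
- I(X;Y) = H(Y) - H(Y|X)
- I(X;Y) = H(X) + H(Y) - H(X,Y)

Computing all quantities:
H(X) = 0.6931, H(Y) = 0.6931, H(X,Y) = 1.3863
H(X|Y) = 0.6931, H(Y|X) = 0.6931

Verification:
H(X) - H(X|Y) = 0.6931 - 0.6931 = 0.0000
H(Y) - H(Y|X) = 0.6931 - 0.6931 = 0.0000
H(X) + H(Y) - H(X,Y) = 0.6931 + 0.6931 - 1.3863 = 0.0000

All forms give I(X;Y) = 0.0000 nats. ✓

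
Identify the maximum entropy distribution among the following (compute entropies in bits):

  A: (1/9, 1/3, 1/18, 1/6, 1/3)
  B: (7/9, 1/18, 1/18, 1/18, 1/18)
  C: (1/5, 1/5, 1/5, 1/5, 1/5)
C

For a discrete distribution over n outcomes, entropy is maximized by the uniform distribution.

Computing entropies:
H(A) = 2.0713 bits
H(B) = 1.2086 bits
H(C) = 2.3219 bits

The uniform distribution (where all probabilities equal 1/5) achieves the maximum entropy of log_2(5) = 2.3219 bits.

Distribution C has the highest entropy.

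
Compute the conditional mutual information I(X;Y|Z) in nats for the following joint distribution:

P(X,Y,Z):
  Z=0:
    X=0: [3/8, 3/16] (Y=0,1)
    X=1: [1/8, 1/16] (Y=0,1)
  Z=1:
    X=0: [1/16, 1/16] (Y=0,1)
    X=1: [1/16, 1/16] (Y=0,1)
0.0000 nats

Conditional mutual information: I(X;Y|Z) = H(X|Z) + H(Y|Z) - H(X,Y|Z)

H(Z) = 0.5623
H(X,Z) = 1.1574 → H(X|Z) = 0.5950
H(Y,Z) = 1.2130 → H(Y|Z) = 0.6507
H(X,Y,Z) = 1.8080 → H(X,Y|Z) = 1.2457

I(X;Y|Z) = 0.5950 + 0.6507 - 1.2457 = 0.0000 nats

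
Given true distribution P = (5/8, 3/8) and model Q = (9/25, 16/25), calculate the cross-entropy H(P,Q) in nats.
0.8059 nats

Cross-entropy: H(P,Q) = -Σ p(x) log q(x)

Alternatively: H(P,Q) = H(P) + D_KL(P||Q)
H(P) = 0.6616 nats
D_KL(P||Q) = 0.1443 nats

H(P,Q) = 0.6616 + 0.1443 = 0.8059 nats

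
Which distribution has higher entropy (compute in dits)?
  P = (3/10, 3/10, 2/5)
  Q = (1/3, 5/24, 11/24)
P

Computing entropies in dits:
H(P) = 0.4729
H(Q) = 0.4563

Distribution P has higher entropy.

Intuition: The distribution closer to uniform (more spread out) has higher entropy.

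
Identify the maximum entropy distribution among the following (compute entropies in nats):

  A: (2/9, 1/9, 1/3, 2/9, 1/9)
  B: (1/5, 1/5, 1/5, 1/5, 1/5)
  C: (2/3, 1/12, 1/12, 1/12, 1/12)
B

For a discrete distribution over n outcomes, entropy is maximized by the uniform distribution.

Computing entropies:
H(A) = 1.5230 nats
H(B) = 1.6094 nats
H(C) = 1.0986 nats

The uniform distribution (where all probabilities equal 1/5) achieves the maximum entropy of log_e(5) = 1.6094 nats.

Distribution B has the highest entropy.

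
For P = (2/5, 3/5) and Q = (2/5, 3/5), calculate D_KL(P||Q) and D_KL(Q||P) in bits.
D_KL(P||Q) = 0.0000, D_KL(Q||P) = 0.0000

KL divergence is not symmetric: D_KL(P||Q) ≠ D_KL(Q||P) in general.

D_KL(P||Q) = 0.0000 bits
D_KL(Q||P) = 0.0000 bits

In this case they happen to be equal (to 4 decimal places).

This asymmetry is why KL divergence is not a true distance metric.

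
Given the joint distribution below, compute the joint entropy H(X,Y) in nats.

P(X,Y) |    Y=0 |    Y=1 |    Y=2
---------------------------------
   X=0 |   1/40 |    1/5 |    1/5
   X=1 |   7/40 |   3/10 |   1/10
1.6325 nats

Joint entropy is H(X,Y) = -Σ_{x,y} p(x,y) log p(x,y).

Summing over all non-zero entries:
H(X,Y) = -[1/40·log_e(1/40) + 1/5·log_e(1/5) + 1/5·log_e(1/5) + 7/40·log_e(7/40) + 3/10·log_e(3/10) + 1/10·log_e(1/10)]
H(X,Y) = 1.6325 nats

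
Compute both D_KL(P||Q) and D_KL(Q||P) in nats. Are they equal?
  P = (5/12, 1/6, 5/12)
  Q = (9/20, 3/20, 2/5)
D_KL(P||Q) = 0.0025, D_KL(Q||P) = 0.0025

KL divergence is not symmetric: D_KL(P||Q) ≠ D_KL(Q||P) in general.

D_KL(P||Q) = 0.0025 nats
D_KL(Q||P) = 0.0025 nats

In this case they happen to be equal (to 4 decimal places).

This asymmetry is why KL divergence is not a true distance metric.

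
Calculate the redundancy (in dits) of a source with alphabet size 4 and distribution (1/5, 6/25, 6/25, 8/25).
0.0064 dits

Redundancy measures how far a source is from maximum entropy:
R = H_max - H(X)

Maximum entropy for 4 symbols: H_max = log_10(4) = 0.6021 dits
Actual entropy: H(X) = 0.5956 dits
Redundancy: R = 0.6021 - 0.5956 = 0.0064 dits

This redundancy represents potential for compression: the source could be compressed by 0.0064 dits per symbol.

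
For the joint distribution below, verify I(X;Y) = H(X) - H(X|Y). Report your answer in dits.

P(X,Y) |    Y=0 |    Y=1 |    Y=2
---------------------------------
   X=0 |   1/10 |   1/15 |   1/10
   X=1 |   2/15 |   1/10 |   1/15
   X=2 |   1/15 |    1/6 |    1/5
I(X;Y) = 0.0216 dits

Mutual information has multiple equivalent forms:
- I(X;Y) = H(X) - H(X|Y)
- I(X;Y) = H(Y) - H(Y|X)
- I(X;Y) = H(X) + H(Y) - H(X,Y)

Computing all quantities:
H(X) = 0.4673, H(Y) = 0.4757, H(X,Y) = 0.9214
H(X|Y) = 0.4457, H(Y|X) = 0.4541

Verification:
H(X) - H(X|Y) = 0.4673 - 0.4457 = 0.0216
H(Y) - H(Y|X) = 0.4757 - 0.4541 = 0.0216
H(X) + H(Y) - H(X,Y) = 0.4673 + 0.4757 - 0.9214 = 0.0216

All forms give I(X;Y) = 0.0216 dits. ✓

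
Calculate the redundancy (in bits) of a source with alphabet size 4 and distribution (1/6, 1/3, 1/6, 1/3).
0.0817 bits

Redundancy measures how far a source is from maximum entropy:
R = H_max - H(X)

Maximum entropy for 4 symbols: H_max = log_2(4) = 2.0000 bits
Actual entropy: H(X) = 1.9183 bits
Redundancy: R = 2.0000 - 1.9183 = 0.0817 bits

This redundancy represents potential for compression: the source could be compressed by 0.0817 bits per symbol.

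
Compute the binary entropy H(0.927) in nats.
0.2613 nats

The binary entropy function is:
H(p) = -p log(p) - (1-p) log(1-p)

H(0.927) = -0.927 × log_e(0.927) - 0.073 × log_e(0.073)
H(0.927) = 0.2613 nats

Note: Binary entropy is maximized at p=0.5 (H=1 bit) and minimized at p=0 or p=1 (H=0).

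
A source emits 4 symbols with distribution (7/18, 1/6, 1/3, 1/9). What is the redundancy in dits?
0.0478 dits

Redundancy measures how far a source is from maximum entropy:
R = H_max - H(X)

Maximum entropy for 4 symbols: H_max = log_10(4) = 0.6021 dits
Actual entropy: H(X) = 0.5543 dits
Redundancy: R = 0.6021 - 0.5543 = 0.0478 dits

This redundancy represents potential for compression: the source could be compressed by 0.0478 dits per symbol.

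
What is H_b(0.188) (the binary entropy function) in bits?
0.6973 bits

The binary entropy function is:
H(p) = -p log(p) - (1-p) log(1-p)

H(0.188) = -0.188 × log_2(0.188) - 0.812 × log_2(0.812)
H(0.188) = 0.6973 bits

Note: Binary entropy is maximized at p=0.5 (H=1 bit) and minimized at p=0 or p=1 (H=0).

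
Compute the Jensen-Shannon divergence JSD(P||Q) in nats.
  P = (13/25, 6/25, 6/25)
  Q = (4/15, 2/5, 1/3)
0.0347 nats

Jensen-Shannon divergence is:
JSD(P||Q) = 0.5 × D_KL(P||M) + 0.5 × D_KL(Q||M)
where M = 0.5 × (P + Q) is the mixture distribution.

M = 0.5 × (13/25, 6/25, 6/25) + 0.5 × (4/15, 2/5, 1/3) = (0.393333, 8/25, 0.286667)

D_KL(P||M) = 0.0335 nats
D_KL(Q||M) = 0.0359 nats

JSD(P||Q) = 0.5 × 0.0335 + 0.5 × 0.0359 = 0.0347 nats

Unlike KL divergence, JSD is symmetric and bounded: 0 ≤ JSD ≤ log(2).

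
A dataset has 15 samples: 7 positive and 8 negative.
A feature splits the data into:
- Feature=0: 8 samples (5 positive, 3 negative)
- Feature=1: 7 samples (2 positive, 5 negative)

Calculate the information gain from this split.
0.0850 bits

Information Gain = H(Y) - H(Y|Feature)

Before split:
P(positive) = 7/15 = 0.4667
H(Y) = 0.9968 bits

After split:
Feature=0: H = 0.9544 bits (weight = 8/15)
Feature=1: H = 0.8631 bits (weight = 7/15)
H(Y|Feature) = (8/15)×0.9544 + (7/15)×0.8631 = 0.9118 bits

Information Gain = 0.9968 - 0.9118 = 0.0850 bits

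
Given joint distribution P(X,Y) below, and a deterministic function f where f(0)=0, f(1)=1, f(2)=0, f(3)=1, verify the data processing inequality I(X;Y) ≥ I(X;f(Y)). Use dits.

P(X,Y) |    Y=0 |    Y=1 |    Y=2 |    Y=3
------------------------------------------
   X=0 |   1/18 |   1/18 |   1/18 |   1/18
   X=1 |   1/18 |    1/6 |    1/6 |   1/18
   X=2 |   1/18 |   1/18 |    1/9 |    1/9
I(X;Y) = 0.0198, I(X;f(Y)) = 0.0000, inequality holds: 0.0198 ≥ 0.0000

Data Processing Inequality: For any Markov chain X → Y → Z, we have I(X;Y) ≥ I(X;Z).

Here Z = f(Y) is a deterministic function of Y, forming X → Y → Z.

Original I(X;Y) = 0.0198 dits

After applying f:
P(X,Z) where Z=f(Y):
- P(X,Z=0) = P(X,Y=0) + P(X,Y=2)
- P(X,Z=1) = P(X,Y=1) + P(X,Y=3)

I(X;Z) = I(X;f(Y)) = 0.0000 dits

Verification: 0.0198 ≥ 0.0000 ✓

Information cannot be created by processing; the function f can only lose information about X.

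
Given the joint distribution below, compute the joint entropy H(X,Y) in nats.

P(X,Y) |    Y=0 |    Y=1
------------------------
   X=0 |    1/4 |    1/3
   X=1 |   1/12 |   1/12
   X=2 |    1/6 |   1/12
1.6326 nats

Joint entropy is H(X,Y) = -Σ_{x,y} p(x,y) log p(x,y).

Summing over all non-zero entries:
H(X,Y) = -[1/4·log_e(1/4) + 1/3·log_e(1/3) + 1/12·log_e(1/12) + 1/12·log_e(1/12) + 1/6·log_e(1/6) + 1/12·log_e(1/12)]
H(X,Y) = 1.6326 nats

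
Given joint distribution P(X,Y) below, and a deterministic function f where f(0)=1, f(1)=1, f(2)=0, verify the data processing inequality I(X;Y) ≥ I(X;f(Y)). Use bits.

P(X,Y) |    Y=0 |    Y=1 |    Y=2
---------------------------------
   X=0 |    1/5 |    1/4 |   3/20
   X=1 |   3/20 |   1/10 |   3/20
I(X;Y) = 0.0240, I(X;f(Y)) = 0.0128, inequality holds: 0.0240 ≥ 0.0128

Data Processing Inequality: For any Markov chain X → Y → Z, we have I(X;Y) ≥ I(X;Z).

Here Z = f(Y) is a deterministic function of Y, forming X → Y → Z.

Original I(X;Y) = 0.0240 bits

After applying f:
P(X,Z) where Z=f(Y):
- P(X,Z=0) = P(X,Y=2)
- P(X,Z=1) = P(X,Y=0) + P(X,Y=1)

I(X;Z) = I(X;f(Y)) = 0.0128 bits

Verification: 0.0240 ≥ 0.0128 ✓

Information cannot be created by processing; the function f can only lose information about X.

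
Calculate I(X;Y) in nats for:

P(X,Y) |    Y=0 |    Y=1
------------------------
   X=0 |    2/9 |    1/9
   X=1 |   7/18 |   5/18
0.0033 nats

Mutual information: I(X;Y) = H(X) + H(Y) - H(X,Y)

Marginals:
P(X) = (1/3, 2/3), H(X) = 0.6365 nats
P(Y) = (11/18, 7/18), H(Y) = 0.6682 nats

Joint entropy: H(X,Y) = 1.3015 nats

I(X;Y) = 0.6365 + 0.6682 - 1.3015 = 0.0033 nats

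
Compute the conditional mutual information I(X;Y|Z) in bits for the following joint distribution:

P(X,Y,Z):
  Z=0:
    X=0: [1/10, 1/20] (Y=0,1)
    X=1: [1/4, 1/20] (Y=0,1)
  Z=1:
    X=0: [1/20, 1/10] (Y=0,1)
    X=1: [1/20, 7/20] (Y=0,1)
0.0322 bits

Conditional mutual information: I(X;Y|Z) = H(X|Z) + H(Y|Z) - H(X,Y|Z)

H(Z) = 0.9928
H(X,Z) = 1.8710 → H(X|Z) = 0.8782
H(Y,Z) = 1.7129 → H(Y|Z) = 0.7201
H(X,Y,Z) = 2.5589 → H(X,Y|Z) = 1.5661

I(X;Y|Z) = 0.8782 + 0.7201 - 1.5661 = 0.0322 bits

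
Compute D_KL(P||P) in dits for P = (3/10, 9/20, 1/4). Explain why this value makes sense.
0.0000 dits

KL divergence satisfies the Gibbs inequality: D_KL(P||Q) ≥ 0 for all distributions P, Q.

D_KL(P||Q) = Σ p(x) log(p(x)/q(x))
Each term is p(x) × log_10(p(x)/p(x)) = p(x) × log_10(1) = 0, so the sum is 0.
D_KL(P||Q) = 0.0000 dits

When P = Q, the KL divergence is exactly 0, as there is no 'divergence' between identical distributions.

This non-negativity is a fundamental property: relative entropy cannot be negative because it measures how different Q is from P.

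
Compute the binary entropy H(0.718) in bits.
0.8582 bits

The binary entropy function is:
H(p) = -p log(p) - (1-p) log(1-p)

H(0.718) = -0.718 × log_2(0.718) - 0.282 × log_2(0.282)
H(0.718) = 0.8582 bits

Note: Binary entropy is maximized at p=0.5 (H=1 bit) and minimized at p=0 or p=1 (H=0).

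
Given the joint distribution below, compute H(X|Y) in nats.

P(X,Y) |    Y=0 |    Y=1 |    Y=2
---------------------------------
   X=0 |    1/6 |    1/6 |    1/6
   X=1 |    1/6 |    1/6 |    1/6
0.6931 nats

Using the chain rule: H(X|Y) = H(X,Y) - H(Y)

First, compute H(X,Y) = 1.7918 nats

Marginal P(Y) = (1/3, 1/3, 1/3)
H(Y) = 1.0986 nats

H(X|Y) = H(X,Y) - H(Y) = 1.7918 - 1.0986 = 0.6931 nats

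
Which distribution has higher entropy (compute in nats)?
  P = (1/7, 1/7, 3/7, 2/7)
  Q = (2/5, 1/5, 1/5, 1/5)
Q

Computing entropies in nats:
H(P) = 1.2770
H(Q) = 1.3322

Distribution Q has higher entropy.

Intuition: The distribution closer to uniform (more spread out) has higher entropy.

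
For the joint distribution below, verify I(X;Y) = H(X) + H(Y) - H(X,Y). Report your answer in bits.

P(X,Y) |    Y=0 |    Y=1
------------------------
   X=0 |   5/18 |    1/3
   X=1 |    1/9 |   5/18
I(X;Y) = 0.0210 bits

Mutual information has multiple equivalent forms:
- I(X;Y) = H(X) - H(X|Y)
- I(X;Y) = H(Y) - H(Y|X)
- I(X;Y) = H(X) + H(Y) - H(X,Y)

Computing all quantities:
H(X) = 0.9641, H(Y) = 0.9641, H(X,Y) = 1.9072
H(X|Y) = 0.9431, H(Y|X) = 0.9431

Verification:
H(X) - H(X|Y) = 0.9641 - 0.9431 = 0.0210
H(Y) - H(Y|X) = 0.9641 - 0.9431 = 0.0210
H(X) + H(Y) - H(X,Y) = 0.9641 + 0.9641 - 1.9072 = 0.0210

All forms give I(X;Y) = 0.0210 bits. ✓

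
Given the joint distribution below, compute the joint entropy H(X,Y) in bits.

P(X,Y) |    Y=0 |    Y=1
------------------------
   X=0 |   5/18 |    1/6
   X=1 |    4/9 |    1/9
1.8163 bits

Joint entropy is H(X,Y) = -Σ_{x,y} p(x,y) log p(x,y).

Summing over all non-zero entries:
H(X,Y) = -[5/18·log_2(5/18) + 1/6·log_2(1/6) + 4/9·log_2(4/9) + 1/9·log_2(1/9)]
H(X,Y) = 1.8163 bits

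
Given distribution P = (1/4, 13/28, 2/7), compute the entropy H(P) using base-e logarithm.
1.0607 nats

Shannon entropy is H(X) = -Σ p(x) log p(x).

For P = (1/4, 13/28, 2/7):
H = -1/4 × log_e(1/4) -13/28 × log_e(13/28) -2/7 × log_e(2/7)
H = 1.0607 nats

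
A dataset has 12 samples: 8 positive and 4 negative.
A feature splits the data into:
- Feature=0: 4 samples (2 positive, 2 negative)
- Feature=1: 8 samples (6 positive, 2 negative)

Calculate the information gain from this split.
0.0441 bits

Information Gain = H(Y) - H(Y|Feature)

Before split:
P(positive) = 8/12 = 0.6667
H(Y) = 0.9183 bits

After split:
Feature=0: H = 1.0000 bits (weight = 4/12)
Feature=1: H = 0.8113 bits (weight = 8/12)
H(Y|Feature) = (4/12)×1.0000 + (8/12)×0.8113 = 0.8742 bits

Information Gain = 0.9183 - 0.8742 = 0.0441 bits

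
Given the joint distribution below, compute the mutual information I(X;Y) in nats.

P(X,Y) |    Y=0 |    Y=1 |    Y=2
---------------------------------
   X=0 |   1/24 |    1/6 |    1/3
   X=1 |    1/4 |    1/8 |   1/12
0.1624 nats

Mutual information: I(X;Y) = H(X) + H(Y) - H(X,Y)

Marginals:
P(X) = (13/24, 11/24), H(X) = 0.6897 nats
P(Y) = (7/24, 7/24, 5/12), H(Y) = 1.0835 nats

Joint entropy: H(X,Y) = 1.6108 nats

I(X;Y) = 0.6897 + 1.0835 - 1.6108 = 0.1624 nats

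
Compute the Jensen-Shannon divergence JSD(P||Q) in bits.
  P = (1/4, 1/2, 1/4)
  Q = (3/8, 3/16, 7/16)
0.0809 bits

Jensen-Shannon divergence is:
JSD(P||Q) = 0.5 × D_KL(P||M) + 0.5 × D_KL(Q||M)
where M = 0.5 × (P + Q) is the mixture distribution.

M = 0.5 × (1/4, 1/2, 1/4) + 0.5 × (3/8, 3/16, 7/16) = (5/16, 11/32, 11/32)

D_KL(P||M) = 0.0749 bits
D_KL(Q||M) = 0.0869 bits

JSD(P||Q) = 0.5 × 0.0749 + 0.5 × 0.0869 = 0.0809 bits

Unlike KL divergence, JSD is symmetric and bounded: 0 ≤ JSD ≤ log(2).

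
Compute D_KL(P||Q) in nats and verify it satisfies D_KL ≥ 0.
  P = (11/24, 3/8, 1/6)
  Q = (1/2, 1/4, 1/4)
0.0446 nats

KL divergence satisfies the Gibbs inequality: D_KL(P||Q) ≥ 0 for all distributions P, Q.

D_KL(P||Q) = Σ p(x) log(p(x)/q(x))
Term by term:
  x=0: 11/24 × log_e[(11/24)/(1/2)] = -0.0399
  x=1: 3/8 × log_e[(3/8)/(1/4)] = 0.1520
  x=2: 1/6 × log_e[(1/6)/(1/4)] = -0.0676
D_KL(P||Q) = 0.0446 nats

D_KL(P||Q) = 0.0446 ≥ 0 ✓

This non-negativity is a fundamental property: relative entropy cannot be negative because it measures how different Q is from P.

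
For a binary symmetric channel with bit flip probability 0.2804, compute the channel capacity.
0.1440 bits

For a binary symmetric channel (BSC) with error probability p:
Capacity C = 1 - H(p) bits per symbol

where H(p) = -p log₂(p) - (1-p) log₂(1-p) is the binary entropy function.

H(0.2804) = 0.8560 bits
C = 1 - 0.8560 = 0.1440 bits per symbol

This means we can reliably transmit up to 0.1440 bits of information per channel use.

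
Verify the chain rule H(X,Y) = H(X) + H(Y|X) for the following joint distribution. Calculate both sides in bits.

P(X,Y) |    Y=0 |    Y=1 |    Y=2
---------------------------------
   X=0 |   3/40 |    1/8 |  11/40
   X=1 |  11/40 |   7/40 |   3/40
H(X,Y) = 2.4000, H(X) = 0.9982, H(Y|X) = 1.4018 (all in bits)

Chain rule: H(X,Y) = H(X) + H(Y|X)

Left side — joint entropy directly:
H(X,Y) = -Σ p(x,y) log p(x,y) = 2.4000 bits

Right side — compute H(Y|X) from the conditional distributions:
P(X) = (19/40, 21/40), so H(X) = 0.9982 bits
H(Y|X) = Σ_x P(X=x) · H(Y|X=x):
  P(Y|X=0) = (3/19, 5/19, 11/19), H(Y|X=0) = 1.3838, weight P(X=0) = 19/40
  P(Y|X=1) = (11/21, 1/3, 1/7), H(Y|X=1) = 1.4180, weight P(X=1) = 21/40
H(Y|X) = 1.4018 bits

H(X) + H(Y|X) = 0.9982 + 1.4018 = 2.4000 bits

Both sides equal 2.4000 bits. ✓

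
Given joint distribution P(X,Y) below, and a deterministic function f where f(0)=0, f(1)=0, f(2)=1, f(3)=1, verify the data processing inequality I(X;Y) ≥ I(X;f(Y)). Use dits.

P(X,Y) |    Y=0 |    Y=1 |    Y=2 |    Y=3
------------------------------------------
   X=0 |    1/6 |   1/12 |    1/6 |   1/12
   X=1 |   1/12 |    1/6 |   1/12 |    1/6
I(X;Y) = 0.0246, I(X;f(Y)) = 0.0000, inequality holds: 0.0246 ≥ 0.0000

Data Processing Inequality: For any Markov chain X → Y → Z, we have I(X;Y) ≥ I(X;Z).

Here Z = f(Y) is a deterministic function of Y, forming X → Y → Z.

Original I(X;Y) = 0.0246 dits

After applying f:
P(X,Z) where Z=f(Y):
- P(X,Z=0) = P(X,Y=0) + P(X,Y=1)
- P(X,Z=1) = P(X,Y=2) + P(X,Y=3)

I(X;Z) = I(X;f(Y)) = 0.0000 dits

Verification: 0.0246 ≥ 0.0000 ✓

Information cannot be created by processing; the function f can only lose information about X.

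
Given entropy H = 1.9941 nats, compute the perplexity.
7.3456

Perplexity is e^H (or exp(H) for natural log).

H = 1.9941 nats
Perplexity = e^1.9941 = 7.3456

Interpretation: The model's uncertainty is equivalent to choosing uniformly among 7.3 options.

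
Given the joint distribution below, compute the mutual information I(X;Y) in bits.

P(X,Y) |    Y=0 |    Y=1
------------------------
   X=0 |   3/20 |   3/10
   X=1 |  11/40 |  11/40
0.0205 bits

Mutual information: I(X;Y) = H(X) + H(Y) - H(X,Y)

Marginals:
P(X) = (9/20, 11/20), H(X) = 0.9928 bits
P(Y) = (17/40, 23/40), H(Y) = 0.9837 bits

Joint entropy: H(X,Y) = 1.9560 bits

I(X;Y) = 0.9928 + 0.9837 - 1.9560 = 0.0205 bits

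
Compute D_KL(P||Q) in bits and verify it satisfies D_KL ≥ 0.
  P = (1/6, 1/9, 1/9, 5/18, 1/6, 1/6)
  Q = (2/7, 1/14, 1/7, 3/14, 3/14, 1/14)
0.1482 bits

KL divergence satisfies the Gibbs inequality: D_KL(P||Q) ≥ 0 for all distributions P, Q.

D_KL(P||Q) = Σ p(x) log(p(x)/q(x))
Term by term:
  x=0: 1/6 × log_2[(1/6)/(2/7)] = -0.1296
  x=1: 1/9 × log_2[(1/9)/(1/14)] = 0.0708
  x=2: 1/9 × log_2[(1/9)/(1/7)] = -0.0403
  x=3: 5/18 × log_2[(5/18)/(3/14)] = 0.1040
  x=4: 1/6 × log_2[(1/6)/(3/14)] = -0.0604
  x=5: 1/6 × log_2[(1/6)/(1/14)] = 0.2037
D_KL(P||Q) = 0.1482 bits

D_KL(P||Q) = 0.1482 ≥ 0 ✓

This non-negativity is a fundamental property: relative entropy cannot be negative because it measures how different Q is from P.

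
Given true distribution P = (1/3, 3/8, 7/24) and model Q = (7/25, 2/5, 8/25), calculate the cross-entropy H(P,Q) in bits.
1.5873 bits

Cross-entropy: H(P,Q) = -Σ p(x) log q(x)

Alternatively: H(P,Q) = H(P) + D_KL(P||Q)
H(P) = 1.5774 bits
D_KL(P||Q) = 0.0099 bits

H(P,Q) = 1.5774 + 0.0099 = 1.5873 bits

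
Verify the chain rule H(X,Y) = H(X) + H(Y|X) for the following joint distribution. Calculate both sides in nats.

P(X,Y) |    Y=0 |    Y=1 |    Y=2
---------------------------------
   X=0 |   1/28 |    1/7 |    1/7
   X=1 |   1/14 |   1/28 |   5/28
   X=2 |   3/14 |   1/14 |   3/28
H(X,Y) = 2.0480, H(X) = 1.0898, H(Y|X) = 0.9582 (all in nats)

Chain rule: H(X,Y) = H(X) + H(Y|X)

Left side — joint entropy directly:
H(X,Y) = -Σ p(x,y) log p(x,y) = 2.0480 nats

Right side — compute H(Y|X) from the conditional distributions:
P(X) = (9/28, 2/7, 11/28), so H(X) = 1.0898 nats
H(Y|X) = Σ_x P(X=x) · H(Y|X=x):
  P(Y|X=0) = (1/9, 4/9, 4/9), H(Y|X=0) = 0.9650, weight P(X=0) = 9/28
  P(Y|X=1) = (1/4, 1/8, 5/8), H(Y|X=1) = 0.9003, weight P(X=1) = 2/7
  P(Y|X=2) = (6/11, 2/11, 3/11), H(Y|X=2) = 0.9949, weight P(X=2) = 11/28
H(Y|X) = 0.9582 nats

H(X) + H(Y|X) = 1.0898 + 0.9582 = 2.0480 nats

Both sides equal 2.0480 nats. ✓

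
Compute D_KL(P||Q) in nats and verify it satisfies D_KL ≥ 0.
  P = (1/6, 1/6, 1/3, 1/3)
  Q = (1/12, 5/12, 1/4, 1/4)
0.1546 nats

KL divergence satisfies the Gibbs inequality: D_KL(P||Q) ≥ 0 for all distributions P, Q.

D_KL(P||Q) = Σ p(x) log(p(x)/q(x))
Term by term:
  x=0: 1/6 × log_e[(1/6)/(1/12)] = 0.1155
  x=1: 1/6 × log_e[(1/6)/(5/12)] = -0.1527
  x=2: 1/3 × log_e[(1/3)/(1/4)] = 0.0959
  x=3: 1/3 × log_e[(1/3)/(1/4)] = 0.0959
D_KL(P||Q) = 0.1546 nats

D_KL(P||Q) = 0.1546 ≥ 0 ✓

This non-negativity is a fundamental property: relative entropy cannot be negative because it measures how different Q is from P.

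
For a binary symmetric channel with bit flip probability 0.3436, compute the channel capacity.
0.0718 bits

For a binary symmetric channel (BSC) with error probability p:
Capacity C = 1 - H(p) bits per symbol

where H(p) = -p log₂(p) - (1-p) log₂(1-p) is the binary entropy function.

H(0.3436) = 0.9282 bits
C = 1 - 0.9282 = 0.0718 bits per symbol

This means we can reliably transmit up to 0.0718 bits of information per channel use.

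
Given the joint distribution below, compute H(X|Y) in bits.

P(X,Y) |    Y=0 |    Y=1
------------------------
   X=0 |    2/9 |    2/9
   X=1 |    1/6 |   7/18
0.9610 bits

Using the chain rule: H(X|Y) = H(X,Y) - H(Y)

First, compute H(X,Y) = 1.9251 bits

Marginal P(Y) = (7/18, 11/18)
H(Y) = 0.9641 bits

H(X|Y) = H(X,Y) - H(Y) = 1.9251 - 0.9641 = 0.9610 bits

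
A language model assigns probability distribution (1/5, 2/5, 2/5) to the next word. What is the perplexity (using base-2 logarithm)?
2.8717

Perplexity is 2^H (or exp(H) for natural log).

First, H = -Σ p log p = 1.5219 bits
Perplexity = 2^1.5219 = 2.8717

Interpretation: The model's uncertainty is equivalent to choosing uniformly among 2.9 options.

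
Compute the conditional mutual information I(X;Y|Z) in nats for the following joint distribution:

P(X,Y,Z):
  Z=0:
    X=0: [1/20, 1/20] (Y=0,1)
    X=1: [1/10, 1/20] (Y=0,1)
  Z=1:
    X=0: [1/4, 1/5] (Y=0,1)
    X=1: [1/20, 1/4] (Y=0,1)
0.0639 nats

Conditional mutual information: I(X;Y|Z) = H(X|Z) + H(Y|Z) - H(X,Y|Z)

H(Z) = 0.5623
H(X,Z) = 1.2353 → H(X|Z) = 0.6730
H(Y,Z) = 1.2353 → H(Y|Z) = 0.6730
H(X,Y,Z) = 1.8444 → H(X,Y|Z) = 1.2821

I(X;Y|Z) = 0.6730 + 0.6730 - 1.2821 = 0.0639 nats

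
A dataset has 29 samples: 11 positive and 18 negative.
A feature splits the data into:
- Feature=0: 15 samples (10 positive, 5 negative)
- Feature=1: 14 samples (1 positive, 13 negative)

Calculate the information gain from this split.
0.3034 bits

Information Gain = H(Y) - H(Y|Feature)

Before split:
P(positive) = 11/29 = 0.3793
H(Y) = 0.9576 bits

After split:
Feature=0: H = 0.9183 bits (weight = 15/29)
Feature=1: H = 0.3712 bits (weight = 14/29)
H(Y|Feature) = (15/29)×0.9183 + (14/29)×0.3712 = 0.6542 bits

Information Gain = 0.9576 - 0.6542 = 0.3034 bits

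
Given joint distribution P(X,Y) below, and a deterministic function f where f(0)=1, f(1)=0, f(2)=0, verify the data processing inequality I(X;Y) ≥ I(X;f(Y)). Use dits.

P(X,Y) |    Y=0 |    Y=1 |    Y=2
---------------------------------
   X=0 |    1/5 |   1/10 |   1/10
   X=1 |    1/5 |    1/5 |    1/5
I(X;Y) = 0.0060, I(X;f(Y)) = 0.0060, inequality holds: 0.0060 ≥ 0.0060

Data Processing Inequality: For any Markov chain X → Y → Z, we have I(X;Y) ≥ I(X;Z).

Here Z = f(Y) is a deterministic function of Y, forming X → Y → Z.

Original I(X;Y) = 0.0060 dits

After applying f:
P(X,Z) where Z=f(Y):
- P(X,Z=0) = P(X,Y=1) + P(X,Y=2)
- P(X,Z=1) = P(X,Y=0)

I(X;Z) = I(X;f(Y)) = 0.0060 dits

Verification: 0.0060 ≥ 0.0060 ✓

Information cannot be created by processing; the function f can only lose information about X.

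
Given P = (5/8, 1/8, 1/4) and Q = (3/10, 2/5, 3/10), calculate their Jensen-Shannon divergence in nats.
0.0682 nats

Jensen-Shannon divergence is:
JSD(P||Q) = 0.5 × D_KL(P||M) + 0.5 × D_KL(Q||M)
where M = 0.5 × (P + Q) is the mixture distribution.

M = 0.5 × (5/8, 1/8, 1/4) + 0.5 × (3/10, 2/5, 3/10) = (0.4625, 0.2625, 11/40)

D_KL(P||M) = 0.0716 nats
D_KL(Q||M) = 0.0647 nats

JSD(P||Q) = 0.5 × 0.0716 + 0.5 × 0.0647 = 0.0682 nats

Unlike KL divergence, JSD is symmetric and bounded: 0 ≤ JSD ≤ log(2).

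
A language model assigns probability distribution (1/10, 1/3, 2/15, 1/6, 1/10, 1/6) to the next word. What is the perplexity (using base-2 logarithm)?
5.4337

Perplexity is 2^H (or exp(H) for natural log).

First, H = -Σ p log p = 2.4419 bits
Perplexity = 2^2.4419 = 5.4337

Interpretation: The model's uncertainty is equivalent to choosing uniformly among 5.4 options.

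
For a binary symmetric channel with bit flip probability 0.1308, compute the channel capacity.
0.4404 bits

For a binary symmetric channel (BSC) with error probability p:
Capacity C = 1 - H(p) bits per symbol

where H(p) = -p log₂(p) - (1-p) log₂(1-p) is the binary entropy function.

H(0.1308) = 0.5596 bits
C = 1 - 0.5596 = 0.4404 bits per symbol

This means we can reliably transmit up to 0.4404 bits of information per channel use.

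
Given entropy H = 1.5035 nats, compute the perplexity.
4.4974

Perplexity is e^H (or exp(H) for natural log).

H = 1.5035 nats
Perplexity = e^1.5035 = 4.4974

Interpretation: The model's uncertainty is equivalent to choosing uniformly among 4.5 options.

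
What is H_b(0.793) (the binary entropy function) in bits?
0.7357 bits

The binary entropy function is:
H(p) = -p log(p) - (1-p) log(1-p)

H(0.793) = -0.793 × log_2(0.793) - 0.207 × log_2(0.207)
H(0.793) = 0.7357 bits

Note: Binary entropy is maximized at p=0.5 (H=1 bit) and minimized at p=0 or p=1 (H=0).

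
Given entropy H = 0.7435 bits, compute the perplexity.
1.6742

Perplexity is 2^H (or exp(H) for natural log).

H = 0.7435 bits
Perplexity = 2^0.7435 = 1.6742

Interpretation: The model's uncertainty is equivalent to choosing uniformly among 1.7 options.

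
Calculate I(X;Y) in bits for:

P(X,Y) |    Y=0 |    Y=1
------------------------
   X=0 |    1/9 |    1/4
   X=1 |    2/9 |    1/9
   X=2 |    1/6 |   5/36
0.0686 bits

Mutual information: I(X;Y) = H(X) + H(Y) - H(X,Y)

Marginals:
P(X) = (13/36, 1/3, 11/36), H(X) = 1.5816 bits
P(Y) = (1/2, 1/2), H(Y) = 1.0000 bits

Joint entropy: H(X,Y) = 2.5130 bits

I(X;Y) = 1.5816 + 1.0000 - 2.5130 = 0.0686 bits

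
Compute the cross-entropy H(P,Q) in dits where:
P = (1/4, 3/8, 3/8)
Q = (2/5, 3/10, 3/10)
0.4916 dits

Cross-entropy: H(P,Q) = -Σ p(x) log q(x)

Alternatively: H(P,Q) = H(P) + D_KL(P||Q)
H(P) = 0.4700 dits
D_KL(P||Q) = 0.0217 dits

H(P,Q) = 0.4700 + 0.0217 = 0.4916 dits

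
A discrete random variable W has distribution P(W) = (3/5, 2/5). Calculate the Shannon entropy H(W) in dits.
0.2923 dits

Shannon entropy is H(X) = -Σ p(x) log p(x).

For P = (3/5, 2/5):
H = -3/5 × log_10(3/5) -2/5 × log_10(2/5)
H = 0.2923 dits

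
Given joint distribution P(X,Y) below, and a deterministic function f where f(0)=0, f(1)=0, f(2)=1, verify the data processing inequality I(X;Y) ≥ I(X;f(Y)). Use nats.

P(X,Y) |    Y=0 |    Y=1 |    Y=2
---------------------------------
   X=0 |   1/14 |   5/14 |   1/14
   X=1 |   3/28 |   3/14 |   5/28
I(X;Y) = 0.0454, I(X;f(Y)) = 0.0314, inequality holds: 0.0454 ≥ 0.0314

Data Processing Inequality: For any Markov chain X → Y → Z, we have I(X;Y) ≥ I(X;Z).

Here Z = f(Y) is a deterministic function of Y, forming X → Y → Z.

Original I(X;Y) = 0.0454 nats

After applying f:
P(X,Z) where Z=f(Y):
- P(X,Z=0) = P(X,Y=0) + P(X,Y=1)
- P(X,Z=1) = P(X,Y=2)

I(X;Z) = I(X;f(Y)) = 0.0314 nats

Verification: 0.0454 ≥ 0.0314 ✓

Information cannot be created by processing; the function f can only lose information about X.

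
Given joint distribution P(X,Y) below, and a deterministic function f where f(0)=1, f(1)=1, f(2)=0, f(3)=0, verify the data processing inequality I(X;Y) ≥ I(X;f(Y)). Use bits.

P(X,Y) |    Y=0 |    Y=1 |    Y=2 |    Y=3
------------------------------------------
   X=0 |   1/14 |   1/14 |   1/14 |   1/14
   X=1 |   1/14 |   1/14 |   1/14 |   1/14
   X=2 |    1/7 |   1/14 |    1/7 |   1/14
I(X;Y) = 0.0202, I(X;f(Y)) = 0.0000, inequality holds: 0.0202 ≥ 0.0000

Data Processing Inequality: For any Markov chain X → Y → Z, we have I(X;Y) ≥ I(X;Z).

Here Z = f(Y) is a deterministic function of Y, forming X → Y → Z.

Original I(X;Y) = 0.0202 bits

After applying f:
P(X,Z) where Z=f(Y):
- P(X,Z=0) = P(X,Y=2) + P(X,Y=3)
- P(X,Z=1) = P(X,Y=0) + P(X,Y=1)

I(X;Z) = I(X;f(Y)) = 0.0000 bits

Verification: 0.0202 ≥ 0.0000 ✓

Information cannot be created by processing; the function f can only lose information about X.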